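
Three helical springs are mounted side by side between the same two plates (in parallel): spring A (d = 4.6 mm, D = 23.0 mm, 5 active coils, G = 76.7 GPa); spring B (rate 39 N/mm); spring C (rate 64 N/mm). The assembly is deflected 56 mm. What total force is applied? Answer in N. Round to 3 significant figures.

9720 N

k_A = Gd⁴/(8D³N_a) = (76.7×10³)(4.6⁴)/(8·23.0³·5) = 70.564 N/mm
Parallel: k_eq = 70.564 + 39 + 64 = 173.56 N/mm
F = k_eq·δ = 173.56·56 = 9719.6 N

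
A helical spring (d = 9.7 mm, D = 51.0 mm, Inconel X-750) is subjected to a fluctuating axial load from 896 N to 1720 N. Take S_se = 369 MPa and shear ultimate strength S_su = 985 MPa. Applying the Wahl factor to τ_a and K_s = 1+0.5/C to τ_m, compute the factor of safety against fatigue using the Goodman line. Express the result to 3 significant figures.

2.42

C = D/d = 51.0/9.7 = 5.2577; K_W = (4C−1)/(4C−4)+0.615/C = 1.2931; K_s = 1+0.5/C = 1.0951
F_a = (F_max−F_min)/2 = 412 N; F_m = (F_max+F_min)/2 = 1308 N
τ_a = K_W·8F_aD/(πd³) = 1.2931 × 58.626 = 75.811 MPa
τ_m = K_s·8F_mD/(πd³) = 1.0951 × 186.12 = 203.82 MPa
Goodman: 1/n_f = τ_a/S_se + τ_m/S_su = 75.811/369 + 203.82/985 = 0.20545 + 0.20693 = 0.41238
n_f = 1/0.41238 = 2.425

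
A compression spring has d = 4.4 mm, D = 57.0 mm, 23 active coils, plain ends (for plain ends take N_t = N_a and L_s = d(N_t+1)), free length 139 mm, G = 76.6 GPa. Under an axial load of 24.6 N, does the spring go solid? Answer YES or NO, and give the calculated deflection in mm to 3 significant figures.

k = Gd⁴/(8D³N_a) = (76.6×10³)(4.4⁴)/(8·57.0³·23) = 0.84255 N/mm
N_t = 23; L_s = 4.4·24 = 105.6 mm; δ_solid = L₀ − L_s = 139 − 105.6 = 33.4 mm
δ = F/k = 24.6/0.84255 = 29.197 mm
δ < δ_solid → spring does not go solid

NO, δ = 29.2 mm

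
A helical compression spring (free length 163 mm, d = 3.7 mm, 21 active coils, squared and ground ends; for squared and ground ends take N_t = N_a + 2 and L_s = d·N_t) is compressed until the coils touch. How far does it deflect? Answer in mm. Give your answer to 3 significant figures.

N_t = 23; L_s = 3.7·23 = 85.1 mm
δ_solid = L₀ − L_s = 163 − 85.1 = 77.9 mm

77.9 mm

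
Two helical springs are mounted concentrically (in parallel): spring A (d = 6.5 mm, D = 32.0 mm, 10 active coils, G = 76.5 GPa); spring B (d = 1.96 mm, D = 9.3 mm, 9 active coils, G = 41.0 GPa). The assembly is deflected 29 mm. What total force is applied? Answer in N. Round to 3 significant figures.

k_A = Gd⁴/(8D³N_a) = (76.5×10³)(6.5⁴)/(8·32.0³·10) = 52.092 N/mm
k_B = Gd⁴/(8D³N_a) = (41.0×10³)(1.96⁴)/(8·9.3³·9) = 10.448 N/mm
Parallel: k_eq = 52.092 + 10.448 = 62.54 N/mm
F = k_eq·δ = 62.54·29 = 1813.7 N

1810 N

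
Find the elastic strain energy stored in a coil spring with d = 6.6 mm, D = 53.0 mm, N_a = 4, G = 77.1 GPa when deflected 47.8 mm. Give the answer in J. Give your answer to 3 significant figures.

35.1 J

k = Gd⁴/(8D³N_a) = (77.1×10³)(6.6⁴)/(8·53.0³·4) = 30.708 N/mm
U = ½kδ² = 0.5 × 30.708 × 47.8² = 35082 N·mm = 35.082 J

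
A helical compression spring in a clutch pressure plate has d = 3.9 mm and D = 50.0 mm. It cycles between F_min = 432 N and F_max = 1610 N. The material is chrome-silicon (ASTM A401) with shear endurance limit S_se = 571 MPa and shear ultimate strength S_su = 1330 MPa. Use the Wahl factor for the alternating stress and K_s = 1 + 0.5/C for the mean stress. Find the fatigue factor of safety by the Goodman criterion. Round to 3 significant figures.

0.240

C = D/d = 50.0/3.9 = 12.8205; K_W = (4C−1)/(4C−4)+0.615/C = 1.1114; K_s = 1+0.5/C = 1.0390
F_a = (F_max−F_min)/2 = 589 N; F_m = (F_max+F_min)/2 = 1021 N
τ_a = K_W·8F_aD/(πd³) = 1.1114 × 1264.2 = 1405.1 MPa
τ_m = K_s·8F_mD/(πd³) = 1.0390 × 2191.5 = 2277 MPa
Goodman: 1/n_f = τ_a/S_se + τ_m/S_su = 1405.1/571 + 2277/1330 = 2.46078 + 1.71201 = 4.1728
n_f = 1/4.1728 = 0.2396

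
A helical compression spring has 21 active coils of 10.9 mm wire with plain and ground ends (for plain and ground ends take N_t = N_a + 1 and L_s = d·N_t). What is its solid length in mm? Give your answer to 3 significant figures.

plain and ground ends: N_t = N_a + 1 = 21 + 1 = 22
L_s = d·N_t = 10.9 × 22 = 239.8 mm

240 mm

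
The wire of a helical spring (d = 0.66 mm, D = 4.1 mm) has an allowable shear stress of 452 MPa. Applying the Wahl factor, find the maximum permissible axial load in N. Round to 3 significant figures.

10.0 N

C = D/d = 4.1/0.66 = 6.2121
K_W = (4C−1)/(4C−4) + 0.615/C = 23.848/20.848 + 0.0990 = 1.2429
τ_max = K·8FD/(πd³) → F_max = τ_allow·πd³/(8DK)
F_max = 452·π·0.66³/(8·4.1·1.2429) = 408.24/40.767 = 10.014 N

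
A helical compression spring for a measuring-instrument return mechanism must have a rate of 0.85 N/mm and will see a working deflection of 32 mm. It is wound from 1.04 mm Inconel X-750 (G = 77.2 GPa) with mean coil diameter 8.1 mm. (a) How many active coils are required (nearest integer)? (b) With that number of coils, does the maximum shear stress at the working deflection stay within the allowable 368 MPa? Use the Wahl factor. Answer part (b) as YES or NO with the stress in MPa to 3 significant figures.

N_a = Gd⁴/(8D³k) = (77.2×10³)(1.04⁴)/(8·8.1³·0.85) = 24.99 → N_a = 25
Actual rate k = Gd⁴/(8D³·25) = 0.8497 N/mm
Working load F = kδ = 0.8497·32 = 27.19 N
C = 8.1/1.04 = 7.7885; K_W = (4C−1)/(4C−4)+0.615/C = 1.1894
τ_max = K_W·8FD/(πd³) = 1.1894·498.59 = 593.04 MPa
τ_max > 368 MPa → exceeds allowable

(a) 25 coils; (b) NO, τ_max = 593 MPa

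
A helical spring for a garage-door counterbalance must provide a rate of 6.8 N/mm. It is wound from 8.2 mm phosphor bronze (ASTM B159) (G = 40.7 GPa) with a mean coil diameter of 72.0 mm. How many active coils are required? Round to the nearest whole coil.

9

N_a = Gd⁴/(8D³k) = (40.7×10³ × 8.2⁴)/(8 × 72.0³ × 6.8)
    = 1.84014e+08 / 2.03047e+07 = 9.063 → 9 coils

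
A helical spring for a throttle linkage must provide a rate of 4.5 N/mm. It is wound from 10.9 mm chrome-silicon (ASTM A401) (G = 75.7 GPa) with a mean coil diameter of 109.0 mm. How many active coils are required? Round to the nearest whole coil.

23

N_a = Gd⁴/(8D³k) = (75.7×10³ × 10.9⁴)/(8 × 109.0³ × 4.5)
    = 1.06857e+09 / 4.6621e+07 = 22.92 → 23 coils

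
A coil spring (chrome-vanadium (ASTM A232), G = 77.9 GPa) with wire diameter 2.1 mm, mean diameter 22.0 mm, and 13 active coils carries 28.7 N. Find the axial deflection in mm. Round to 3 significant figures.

k = Gd⁴/(8D³N_a) = (77.9×10³)(2.1⁴)/(8·22.0³·13) = 1.3681 N/mm
δ = F/k = 28.7 / 1.3681 = 20.978 mm

21.0 mm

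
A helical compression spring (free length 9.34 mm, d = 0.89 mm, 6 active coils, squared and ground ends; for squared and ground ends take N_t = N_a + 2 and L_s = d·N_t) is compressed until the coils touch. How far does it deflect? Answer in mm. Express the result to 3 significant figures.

N_t = 8; L_s = 0.89·8 = 7.12 mm
δ_solid = L₀ − L_s = 9.34 − 7.12 = 2.22 mm

2.22 mm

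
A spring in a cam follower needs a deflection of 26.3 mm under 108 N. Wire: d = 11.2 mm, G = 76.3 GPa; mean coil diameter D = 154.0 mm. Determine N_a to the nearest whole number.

10

Required rate k = F/δ = 108/26.3 = 4.1065 N/mm
N_a = Gd⁴/(8D³k) = (76.3×10³ × 11.2⁴)/(8 × 154.0³ × 4.1065)
    = 1.2006e+09 / 1.19983e+08 = 10.01 → 10 coils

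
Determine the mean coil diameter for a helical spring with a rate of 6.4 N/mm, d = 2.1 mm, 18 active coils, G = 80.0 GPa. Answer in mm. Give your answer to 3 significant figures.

D = (Gd⁴/(8N_a·k))^(1/3) = (80.0×10³·2.1⁴/(8·18·6.4))^(1/3)
  = (1688.2)^(1/3) = 11.9072 mm

11.9 mm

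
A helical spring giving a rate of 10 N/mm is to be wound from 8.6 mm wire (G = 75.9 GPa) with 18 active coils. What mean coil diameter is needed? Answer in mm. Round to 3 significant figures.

66.1 mm

D = (Gd⁴/(8N_a·k))^(1/3) = (75.9×10³·8.6⁴/(8·18·10))^(1/3)
  = (288319)^(1/3) = 66.0629 mm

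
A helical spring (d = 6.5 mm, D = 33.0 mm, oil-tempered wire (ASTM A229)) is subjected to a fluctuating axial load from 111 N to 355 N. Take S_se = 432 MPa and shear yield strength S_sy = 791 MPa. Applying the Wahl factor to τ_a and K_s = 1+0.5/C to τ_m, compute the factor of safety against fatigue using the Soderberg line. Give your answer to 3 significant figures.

4.72

C = D/d = 33.0/6.5 = 5.0769; K_W = (4C−1)/(4C−4)+0.615/C = 1.3051; K_s = 1+0.5/C = 1.0985
F_a = (F_max−F_min)/2 = 122 N; F_m = (F_max+F_min)/2 = 233 N
τ_a = K_W·8F_aD/(πd³) = 1.3051 × 37.331 = 48.721 MPa
τ_m = K_s·8F_mD/(πd³) = 1.0985 × 71.297 = 78.318 MPa
Soderberg: 1/n_f = τ_a/S_se + τ_m/S_sy = 48.721/432 + 78.318/791 = 0.11278 + 0.09901 = 0.21179
n_f = 1/0.21179 = 4.722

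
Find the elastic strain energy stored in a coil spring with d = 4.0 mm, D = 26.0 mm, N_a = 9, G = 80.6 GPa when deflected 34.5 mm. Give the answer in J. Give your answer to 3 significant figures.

9.70 J

k = Gd⁴/(8D³N_a) = (80.6×10³)(4.0⁴)/(8·26.0³·9) = 16.305 N/mm
U = ½kδ² = 0.5 × 16.305 × 34.5² = 9703.6 N·mm = 9.7036 J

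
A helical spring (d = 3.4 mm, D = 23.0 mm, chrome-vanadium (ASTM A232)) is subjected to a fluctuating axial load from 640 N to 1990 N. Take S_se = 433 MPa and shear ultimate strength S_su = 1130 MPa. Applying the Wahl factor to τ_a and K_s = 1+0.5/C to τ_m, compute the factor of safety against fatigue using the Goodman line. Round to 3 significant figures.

0.213

C = D/d = 23.0/3.4 = 6.7647; K_W = (4C−1)/(4C−4)+0.615/C = 1.2210; K_s = 1+0.5/C = 1.0739
F_a = (F_max−F_min)/2 = 675 N; F_m = (F_max+F_min)/2 = 1315 N
τ_a = K_W·8F_aD/(πd³) = 1.2210 × 1005.9 = 1228.2 MPa
τ_m = K_s·8F_mD/(πd³) = 1.0739 × 1959.6 = 2104.4 MPa
Goodman: 1/n_f = τ_a/S_se + τ_m/S_su = 1228.2/433 + 2104.4/1130 = 2.83640 + 1.86229 = 4.6987
n_f = 1/4.6987 = 0.2128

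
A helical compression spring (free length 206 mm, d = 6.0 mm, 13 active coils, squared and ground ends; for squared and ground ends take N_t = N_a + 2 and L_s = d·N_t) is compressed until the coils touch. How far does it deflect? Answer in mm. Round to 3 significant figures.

N_t = 15; L_s = 6.0·15 = 90 mm
δ_solid = L₀ − L_s = 206 − 90 = 116 mm

116 mm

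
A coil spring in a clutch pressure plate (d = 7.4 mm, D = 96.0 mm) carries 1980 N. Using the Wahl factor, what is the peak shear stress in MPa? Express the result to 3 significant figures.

Spring index C = D/d = 96.0/7.4 = 12.9730
K_W = (4C−1)/(4C−4) + 0.615/C = 50.892/47.892 + 0.0474 = 1.1100
τ₀ = 8FD/(πd³) = 8·1980·96.0/(π·7.4³) = 1.52064e+06/1273 = 1194.5 MPa
τ_max = K·τ₀ = 1.1100 × 1194.5 = 1325.9 MPa

1330 MPa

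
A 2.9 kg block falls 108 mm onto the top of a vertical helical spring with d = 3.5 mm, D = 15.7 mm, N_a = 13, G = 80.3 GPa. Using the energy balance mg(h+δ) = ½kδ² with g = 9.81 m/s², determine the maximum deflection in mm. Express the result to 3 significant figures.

15.3 mm

k = Gd⁴/(8D³N_a) = (80.3×10³)(3.5⁴)/(8·15.7³·13) = 29.94 N/mm
W = mg = 2.9 × 9.81 = 28.449 N
½kδ² − Wδ − Wh = 0 → δ = (W + √(W² + 2kWh))/k
δ = (28.449 + √(809.35 + 183982))/29.94 = (28.449 + 429.87)/29.94 = 15.308 mm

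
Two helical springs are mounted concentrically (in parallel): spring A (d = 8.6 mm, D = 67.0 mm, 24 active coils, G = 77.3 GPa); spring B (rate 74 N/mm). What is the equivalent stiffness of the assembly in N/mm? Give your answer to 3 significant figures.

81.3 N/mm

k_A = Gd⁴/(8D³N_a) = (77.3×10³)(8.6⁴)/(8·67.0³·24) = 7.3223 N/mm
Parallel: k_eq = 7.3223 + 74 = 81.322 N/mm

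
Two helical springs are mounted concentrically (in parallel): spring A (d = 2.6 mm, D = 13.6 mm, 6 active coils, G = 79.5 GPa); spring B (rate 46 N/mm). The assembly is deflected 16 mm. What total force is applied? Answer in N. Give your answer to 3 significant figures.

k_A = Gd⁴/(8D³N_a) = (79.5×10³)(2.6⁴)/(8·13.6³·6) = 30.089 N/mm
Parallel: k_eq = 30.089 + 46 = 76.089 N/mm
F = k_eq·δ = 76.089·16 = 1217.4 N

1220 N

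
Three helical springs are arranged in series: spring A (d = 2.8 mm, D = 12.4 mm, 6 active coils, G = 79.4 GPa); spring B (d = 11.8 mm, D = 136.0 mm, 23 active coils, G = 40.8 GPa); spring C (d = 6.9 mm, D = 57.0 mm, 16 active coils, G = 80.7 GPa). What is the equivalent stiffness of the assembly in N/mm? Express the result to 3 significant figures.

k_A = Gd⁴/(8D³N_a) = (79.4×10³)(2.8⁴)/(8·12.4³·6) = 53.327 N/mm
k_B = Gd⁴/(8D³N_a) = (40.8×10³)(11.8⁴)/(8·136.0³·23) = 1.709 N/mm
k_C = Gd⁴/(8D³N_a) = (80.7×10³)(6.9⁴)/(8·57.0³·16) = 7.7168 N/mm
Series: 1/k_eq = 1/53.327 + 1/1.709 + 1/7.7168 = 0.73346; k_eq = 1.3634 N/mm

1.36 N/mm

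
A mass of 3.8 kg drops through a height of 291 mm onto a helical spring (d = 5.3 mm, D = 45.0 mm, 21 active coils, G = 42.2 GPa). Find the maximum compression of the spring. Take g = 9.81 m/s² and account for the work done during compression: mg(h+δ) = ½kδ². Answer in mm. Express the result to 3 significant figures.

k = Gd⁴/(8D³N_a) = (42.2×10³)(5.3⁴)/(8·45.0³·21) = 2.175 N/mm
W = mg = 3.8 × 9.81 = 37.278 N
½kδ² − Wδ − Wh = 0 → δ = (W + √(W² + 2kWh))/k
δ = (37.278 + √(1389.6 + 47189.4))/2.175 = (37.278 + 220.41)/2.175 = 118.47 mm

118 mm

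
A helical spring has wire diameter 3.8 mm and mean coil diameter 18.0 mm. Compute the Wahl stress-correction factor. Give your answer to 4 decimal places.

1.3305

C = D/d = 18.0/3.8 = 4.7368
K_W = (4C−1)/(4C−4) + 0.615/C = 17.947/14.947 + 0.1298 = 1.3305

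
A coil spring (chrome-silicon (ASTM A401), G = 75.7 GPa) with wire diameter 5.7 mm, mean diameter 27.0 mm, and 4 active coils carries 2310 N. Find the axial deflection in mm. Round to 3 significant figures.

18.2 mm

k = Gd⁴/(8D³N_a) = (75.7×10³)(5.7⁴)/(8·27.0³·4) = 126.87 N/mm
δ = F/k = 2310 / 126.87 = 18.208 mm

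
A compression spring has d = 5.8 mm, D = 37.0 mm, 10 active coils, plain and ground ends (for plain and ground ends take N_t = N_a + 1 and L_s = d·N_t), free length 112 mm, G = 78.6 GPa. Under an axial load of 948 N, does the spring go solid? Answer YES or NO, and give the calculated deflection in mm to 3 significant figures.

NO, δ = 43.2 mm

k = Gd⁴/(8D³N_a) = (78.6×10³)(5.8⁴)/(8·37.0³·10) = 21.95 N/mm
N_t = 11; L_s = 5.8·11 = 63.8 mm; δ_solid = L₀ − L_s = 112 − 63.8 = 48.2 mm
δ = F/k = 948/21.95 = 43.189 mm
δ < δ_solid → spring does not go solid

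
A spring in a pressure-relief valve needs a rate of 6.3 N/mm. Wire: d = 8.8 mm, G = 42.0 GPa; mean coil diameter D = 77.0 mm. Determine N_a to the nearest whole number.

N_a = Gd⁴/(8D³k) = (42.0×10³ × 8.8⁴)/(8 × 77.0³ × 6.3)
    = 2.51872e+08 / 2.30093e+07 = 10.95 → 11 coils

11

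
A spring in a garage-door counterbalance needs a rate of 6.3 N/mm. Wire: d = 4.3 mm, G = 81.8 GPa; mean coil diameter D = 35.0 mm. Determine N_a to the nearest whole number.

13

N_a = Gd⁴/(8D³k) = (81.8×10³ × 4.3⁴)/(8 × 35.0³ × 6.3)
    = 2.79658e+07 / 2.1609e+06 = 12.94 → 13 coils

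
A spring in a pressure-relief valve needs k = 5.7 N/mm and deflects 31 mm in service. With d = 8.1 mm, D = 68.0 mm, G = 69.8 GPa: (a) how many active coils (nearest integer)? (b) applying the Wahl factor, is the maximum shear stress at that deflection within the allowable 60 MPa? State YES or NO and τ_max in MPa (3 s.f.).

N_a = Gd⁴/(8D³k) = (69.8×10³)(8.1⁴)/(8·68.0³·5.7) = 20.96 → N_a = 21
Actual rate k = Gd⁴/(8D³·21) = 5.688 N/mm
Working load F = kδ = 5.688·31 = 176.33 N
C = 68.0/8.1 = 8.3951; K_W = (4C−1)/(4C−4)+0.615/C = 1.1747
τ_max = K_W·8FD/(πd³) = 1.1747·57.453 = 67.489 MPa
τ_max > 60 MPa → exceeds allowable

(a) 21 coils; (b) NO, τ_max = 67.5 MPa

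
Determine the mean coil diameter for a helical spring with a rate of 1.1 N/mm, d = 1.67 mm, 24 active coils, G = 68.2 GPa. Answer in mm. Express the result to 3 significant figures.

D = (Gd⁴/(8N_a·k))^(1/3) = (68.2×10³·1.67⁴/(8·24·1.1))^(1/3)
  = (2511.63)^(1/3) = 13.5931 mm

13.6 mm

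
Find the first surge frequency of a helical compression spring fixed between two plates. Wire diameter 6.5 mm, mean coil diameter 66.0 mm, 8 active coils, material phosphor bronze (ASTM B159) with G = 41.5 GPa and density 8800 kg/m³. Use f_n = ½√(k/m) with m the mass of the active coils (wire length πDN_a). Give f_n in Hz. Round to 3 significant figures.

k = Gd⁴/(8D³N_a) = (41.5×10³)(6.5⁴)/(8·66.0³·8) = 4.0261 N/mm = 4026.1 N/m
Wire length L = πDN_a = π·66.0·8 = 1658.8 mm
m = ρ·(πd²/4)·L = 8800 × 33.183×10⁻⁶ m² × 1.6588 m = 0.48438 kg
f_n = ½√(k/m) = 0.5·√(4026.1/0.48438) = 0.5·√(8312) = 45.585 Hz

45.6 Hz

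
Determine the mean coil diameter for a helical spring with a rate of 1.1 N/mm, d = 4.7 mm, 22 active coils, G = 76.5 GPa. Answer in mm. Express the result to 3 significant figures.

57.8 mm

D = (Gd⁴/(8N_a·k))^(1/3) = (76.5×10³·4.7⁴/(8·22·1.1))^(1/3)
  = (192818)^(1/3) = 57.7718 mm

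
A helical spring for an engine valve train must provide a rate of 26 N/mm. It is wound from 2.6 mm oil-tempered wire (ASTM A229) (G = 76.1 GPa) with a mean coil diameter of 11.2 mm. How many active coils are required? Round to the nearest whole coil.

12

N_a = Gd⁴/(8D³k) = (76.1×10³ × 2.6⁴)/(8 × 11.2³ × 26)
    = 3.47759e+06 / 292225 = 11.9 → 12 coils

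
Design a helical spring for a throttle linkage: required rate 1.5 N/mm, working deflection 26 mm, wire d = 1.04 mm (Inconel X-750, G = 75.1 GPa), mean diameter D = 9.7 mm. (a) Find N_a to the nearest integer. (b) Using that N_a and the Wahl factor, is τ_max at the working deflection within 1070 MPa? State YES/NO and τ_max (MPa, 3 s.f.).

(a) 8 coils; (b) YES, τ_max = 993 MPa

N_a = Gd⁴/(8D³k) = (75.1×10³)(1.04⁴)/(8·9.7³·1.5) = 8.022 → N_a = 8
Actual rate k = Gd⁴/(8D³·8) = 1.5041 N/mm
Working load F = kδ = 1.5041·26 = 39.107 N
C = 9.7/1.04 = 9.3269; K_W = (4C−1)/(4C−4)+0.615/C = 1.1560
τ_max = K_W·8FD/(πd³) = 1.1560·858.74 = 992.71 MPa
τ_max ≤ 1070 MPa → acceptable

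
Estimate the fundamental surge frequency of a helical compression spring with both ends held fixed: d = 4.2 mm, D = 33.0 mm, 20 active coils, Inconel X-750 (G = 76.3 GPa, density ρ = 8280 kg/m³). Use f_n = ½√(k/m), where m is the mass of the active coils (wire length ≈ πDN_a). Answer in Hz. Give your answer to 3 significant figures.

k = Gd⁴/(8D³N_a) = (76.3×10³)(4.2⁴)/(8·33.0³·20) = 4.1291 N/mm = 4129.1 N/m
Wire length L = πDN_a = π·33.0·20 = 2073.5 mm
m = ρ·(πd²/4)·L = 8280 × 13.854×10⁻⁶ m² × 2.0735 m = 0.23786 kg
f_n = ½√(k/m) = 0.5·√(4129.1/0.23786) = 0.5·√(17360) = 65.878 Hz

65.9 Hz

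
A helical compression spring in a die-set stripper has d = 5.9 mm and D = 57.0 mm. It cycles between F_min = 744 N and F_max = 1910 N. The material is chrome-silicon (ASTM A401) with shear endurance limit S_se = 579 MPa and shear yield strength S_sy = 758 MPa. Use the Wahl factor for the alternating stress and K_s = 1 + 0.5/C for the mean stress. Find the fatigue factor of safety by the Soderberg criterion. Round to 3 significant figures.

0.472

C = D/d = 57.0/5.9 = 9.6610; K_W = (4C−1)/(4C−4)+0.615/C = 1.1503; K_s = 1+0.5/C = 1.0518
F_a = (F_max−F_min)/2 = 583 N; F_m = (F_max+F_min)/2 = 1327 N
τ_a = K_W·8F_aD/(πd³) = 1.1503 × 412.03 = 473.94 MPa
τ_m = K_s·8F_mD/(πd³) = 1.0518 × 937.84 = 986.38 MPa
Soderberg: 1/n_f = τ_a/S_se + τ_m/S_sy = 473.94/579 + 986.38/758 = 0.81854 + 1.30129 = 2.1198
n_f = 1/2.1198 = 0.4717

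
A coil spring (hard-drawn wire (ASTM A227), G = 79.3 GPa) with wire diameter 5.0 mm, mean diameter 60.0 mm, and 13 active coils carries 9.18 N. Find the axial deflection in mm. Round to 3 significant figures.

k = Gd⁴/(8D³N_a) = (79.3×10³)(5.0⁴)/(8·60.0³·13) = 2.2063 N/mm
δ = F/k = 9.18 / 2.2063 = 4.1608 mm

4.16 mm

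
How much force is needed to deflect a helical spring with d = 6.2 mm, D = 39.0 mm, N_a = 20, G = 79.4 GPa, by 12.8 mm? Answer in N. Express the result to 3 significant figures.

158 N

k = Gd⁴/(8D³N_a) = (79.4×10³)(6.2⁴)/(8·39.0³·20) = 12.362 N/mm
F = k·δ = 12.362 × 12.8 = 158.23 N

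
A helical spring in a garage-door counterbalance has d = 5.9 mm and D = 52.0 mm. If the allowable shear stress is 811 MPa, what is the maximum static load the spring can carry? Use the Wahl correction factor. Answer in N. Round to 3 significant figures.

C = D/d = 52.0/5.9 = 8.8136
K_W = (4C−1)/(4C−4) + 0.615/C = 34.254/31.254 + 0.0698 = 1.1658
τ_max = K·8FD/(πd³) → F_max = τ_allow·πd³/(8DK)
F_max = 811·π·5.9³/(8·52.0·1.1658) = 5.2327e+05/484.96 = 1079 N

1080 N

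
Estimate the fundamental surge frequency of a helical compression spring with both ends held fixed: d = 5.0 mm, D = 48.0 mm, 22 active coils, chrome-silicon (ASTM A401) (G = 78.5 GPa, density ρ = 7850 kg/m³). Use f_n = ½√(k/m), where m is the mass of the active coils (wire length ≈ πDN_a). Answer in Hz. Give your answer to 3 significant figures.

35.1 Hz

k = Gd⁴/(8D³N_a) = (78.5×10³)(5.0⁴)/(8·48.0³·22) = 2.5207 N/mm = 2520.7 N/m
Wire length L = πDN_a = π·48.0·22 = 3317.5 mm
m = ρ·(πd²/4)·L = 7850 × 19.635×10⁻⁶ m² × 3.3175 m = 0.51134 kg
f_n = ½√(k/m) = 0.5·√(2520.7/0.51134) = 0.5·√(4929.5) = 35.105 Hz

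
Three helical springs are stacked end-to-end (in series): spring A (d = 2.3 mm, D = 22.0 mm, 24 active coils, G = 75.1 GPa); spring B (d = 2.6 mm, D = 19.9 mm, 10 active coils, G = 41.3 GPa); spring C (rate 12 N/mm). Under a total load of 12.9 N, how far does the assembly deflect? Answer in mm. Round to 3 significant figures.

k_A = Gd⁴/(8D³N_a) = (75.1×10³)(2.3⁴)/(8·22.0³·24) = 1.028 N/mm
k_B = Gd⁴/(8D³N_a) = (41.3×10³)(2.6⁴)/(8·19.9³·10) = 2.9936 N/mm
Series: 1/k_eq = 1/1.028 + 1/2.9936 + 1/12 = 1.3902; k_eq = 0.71934 N/mm
δ = F/k_eq = 12.9/0.71934 = 17.933 mm

17.9 mm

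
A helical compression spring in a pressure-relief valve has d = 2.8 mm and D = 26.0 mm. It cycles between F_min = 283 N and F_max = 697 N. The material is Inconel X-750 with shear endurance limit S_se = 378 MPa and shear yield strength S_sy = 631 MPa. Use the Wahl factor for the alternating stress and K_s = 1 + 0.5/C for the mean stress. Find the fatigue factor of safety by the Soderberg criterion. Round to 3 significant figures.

0.228

C = D/d = 26.0/2.8 = 9.2857; K_W = (4C−1)/(4C−4)+0.615/C = 1.1567; K_s = 1+0.5/C = 1.0538
F_a = (F_max−F_min)/2 = 207 N; F_m = (F_max+F_min)/2 = 490 N
τ_a = K_W·8F_aD/(πd³) = 1.1567 × 624.32 = 722.19 MPa
τ_m = K_s·8F_mD/(πd³) = 1.0538 × 1477.9 = 1557.4 MPa
Soderberg: 1/n_f = τ_a/S_se + τ_m/S_sy = 722.19/378 + 1557.4/631 = 1.91054 + 2.46822 = 4.3788
n_f = 1/4.3788 = 0.2284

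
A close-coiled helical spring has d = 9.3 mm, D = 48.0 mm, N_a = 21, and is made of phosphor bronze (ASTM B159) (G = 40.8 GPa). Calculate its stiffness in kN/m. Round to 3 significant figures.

k = Gd⁴/(8D³N_a) = (40.8×10³ × 9.3⁴) / (8 × 48.0³ × 21)
  = 3.05205e+08 / 1.85795e+07 = 16.427 N/mm

16.4 kN/m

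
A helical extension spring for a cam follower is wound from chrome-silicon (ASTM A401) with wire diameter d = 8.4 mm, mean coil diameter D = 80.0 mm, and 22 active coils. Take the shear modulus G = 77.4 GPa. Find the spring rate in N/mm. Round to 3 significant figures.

k = Gd⁴/(8D³N_a) = (77.4×10³ × 8.4⁴) / (8 × 80.0³ × 22)
  = 3.85352e+08 / 9.0112e+07 = 4.2764 N/mm

4.28 N/mm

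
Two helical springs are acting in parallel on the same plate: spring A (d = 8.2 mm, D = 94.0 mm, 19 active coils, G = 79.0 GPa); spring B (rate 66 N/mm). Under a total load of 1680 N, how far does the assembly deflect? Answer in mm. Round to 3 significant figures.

k_A = Gd⁴/(8D³N_a) = (79.0×10³)(8.2⁴)/(8·94.0³·19) = 2.8291 N/mm
Parallel: k_eq = 2.8291 + 66 = 68.829 N/mm
δ = F/k_eq = 1680/68.829 = 24.408 mm

24.4 mm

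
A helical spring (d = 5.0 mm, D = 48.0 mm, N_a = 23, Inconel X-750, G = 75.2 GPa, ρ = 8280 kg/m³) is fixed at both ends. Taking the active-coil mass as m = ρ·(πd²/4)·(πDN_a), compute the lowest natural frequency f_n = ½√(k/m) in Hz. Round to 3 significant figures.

32.0 Hz

k = Gd⁴/(8D³N_a) = (75.2×10³)(5.0⁴)/(8·48.0³·23) = 2.3097 N/mm = 2309.7 N/m
Wire length L = πDN_a = π·48.0·23 = 3468.3 mm
m = ρ·(πd²/4)·L = 8280 × 19.635×10⁻⁶ m² × 3.4683 m = 0.56387 kg
f_n = ½√(k/m) = 0.5·√(2309.7/0.56387) = 0.5·√(4096.2) = 32.001 Hz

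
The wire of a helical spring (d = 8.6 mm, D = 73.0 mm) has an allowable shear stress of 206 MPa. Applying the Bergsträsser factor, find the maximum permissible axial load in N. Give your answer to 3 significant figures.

607 N

C = D/d = 73.0/8.6 = 8.4884
K_B = (4C+2)/(4C−3) = 35.953/30.953 = 1.1615
τ_max = K·8FD/(πd³) → F_max = τ_allow·πd³/(8DK)
F_max = 206·π·8.6³/(8·73.0·1.1615) = 4.1164e+05/678.34 = 606.83 N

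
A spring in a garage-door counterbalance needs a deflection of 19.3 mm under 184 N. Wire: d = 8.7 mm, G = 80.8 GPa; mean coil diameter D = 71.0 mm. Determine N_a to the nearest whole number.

17

Required rate k = F/δ = 184/19.3 = 9.5337 N/mm
N_a = Gd⁴/(8D³k) = (80.8×10³ × 8.7⁴)/(8 × 71.0³ × 9.5337)
    = 4.62901e+08 / 2.72977e+07 = 16.96 → 17 coils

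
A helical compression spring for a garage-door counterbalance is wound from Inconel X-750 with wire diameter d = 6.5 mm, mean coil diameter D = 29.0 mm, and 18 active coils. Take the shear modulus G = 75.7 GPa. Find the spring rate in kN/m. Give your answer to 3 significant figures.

38.5 kN/m

k = Gd⁴/(8D³N_a) = (75.7×10³ × 6.5⁴) / (8 × 29.0³ × 18)
  = 1.35129e+08 / 3.51202e+06 = 38.476 N/mm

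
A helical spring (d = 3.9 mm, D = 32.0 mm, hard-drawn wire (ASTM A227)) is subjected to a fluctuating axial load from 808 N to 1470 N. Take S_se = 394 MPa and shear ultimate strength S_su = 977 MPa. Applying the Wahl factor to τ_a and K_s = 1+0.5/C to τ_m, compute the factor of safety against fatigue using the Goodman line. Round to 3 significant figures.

C = D/d = 32.0/3.9 = 8.2051; K_W = (4C−1)/(4C−4)+0.615/C = 1.1790; K_s = 1+0.5/C = 1.0609
F_a = (F_max−F_min)/2 = 331 N; F_m = (F_max+F_min)/2 = 1139 N
τ_a = K_W·8F_aD/(πd³) = 1.1790 × 454.7 = 536.11 MPa
τ_m = K_s·8F_mD/(πd³) = 1.0609 × 1564.7 = 1660 MPa
Goodman: 1/n_f = τ_a/S_se + τ_m/S_su = 536.11/394 + 1660/977 = 1.36069 + 1.69909 = 3.0598
n_f = 1/3.0598 = 0.3268

0.327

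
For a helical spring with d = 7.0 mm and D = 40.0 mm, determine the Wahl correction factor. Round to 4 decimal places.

C = D/d = 40.0/7.0 = 5.7143
K_W = (4C−1)/(4C−4) + 0.615/C = 21.857/18.857 + 0.1076 = 1.2667

1.2667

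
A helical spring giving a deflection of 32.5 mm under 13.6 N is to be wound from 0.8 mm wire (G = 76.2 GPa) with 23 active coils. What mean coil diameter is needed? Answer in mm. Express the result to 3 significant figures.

7.40 mm

Required rate k = F/δ = 13.6/32.5 = 0.41846 N/mm
D = (Gd⁴/(8N_a·k))^(1/3) = (76.2×10³·0.8⁴/(8·23·0.41846))^(1/3)
  = (405.361)^(1/3) = 7.4008 mm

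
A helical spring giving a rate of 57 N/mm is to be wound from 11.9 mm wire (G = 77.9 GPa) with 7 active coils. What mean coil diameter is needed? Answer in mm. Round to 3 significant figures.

D = (Gd⁴/(8N_a·k))^(1/3) = (77.9×10³·11.9⁴/(8·7·57))^(1/3)
  = (489398)^(1/3) = 78.8051 mm

78.8 mm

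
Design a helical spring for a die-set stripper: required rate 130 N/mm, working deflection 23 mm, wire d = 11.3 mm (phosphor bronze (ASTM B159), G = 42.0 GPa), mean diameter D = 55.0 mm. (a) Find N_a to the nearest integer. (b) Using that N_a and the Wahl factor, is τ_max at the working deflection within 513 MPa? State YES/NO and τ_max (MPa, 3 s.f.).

(a) 4 coils; (b) YES, τ_max = 379 MPa

N_a = Gd⁴/(8D³k) = (42.0×10³)(11.3⁴)/(8·55.0³·130) = 3.958 → N_a = 4
Actual rate k = Gd⁴/(8D³·4) = 128.62 N/mm
Working load F = kδ = 128.62·23 = 2958.4 N
C = 55.0/11.3 = 4.8673; K_W = (4C−1)/(4C−4)+0.615/C = 1.3203
τ_max = K_W·8FD/(πd³) = 1.3203·287.16 = 379.13 MPa
τ_max ≤ 513 MPa → acceptable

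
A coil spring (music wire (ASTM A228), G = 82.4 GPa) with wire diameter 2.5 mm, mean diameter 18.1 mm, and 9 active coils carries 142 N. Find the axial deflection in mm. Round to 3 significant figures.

k = Gd⁴/(8D³N_a) = (82.4×10³)(2.5⁴)/(8·18.1³·9) = 7.5391 N/mm
δ = F/k = 142 / 7.5391 = 18.835 mm

18.8 mm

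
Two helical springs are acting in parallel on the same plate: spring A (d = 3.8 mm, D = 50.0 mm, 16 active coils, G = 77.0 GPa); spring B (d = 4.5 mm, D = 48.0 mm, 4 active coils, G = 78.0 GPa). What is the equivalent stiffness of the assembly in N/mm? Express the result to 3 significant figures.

10.0 N/mm

k_A = Gd⁴/(8D³N_a) = (77.0×10³)(3.8⁴)/(8·50.0³·16) = 1.0035 N/mm
k_B = Gd⁴/(8D³N_a) = (78.0×10³)(4.5⁴)/(8·48.0³·4) = 9.038 N/mm
Parallel: k_eq = 1.0035 + 9.038 = 10.041 N/mm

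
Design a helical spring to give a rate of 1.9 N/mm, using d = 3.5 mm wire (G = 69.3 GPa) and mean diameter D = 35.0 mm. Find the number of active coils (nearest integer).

16

N_a = Gd⁴/(8D³k) = (69.3×10³ × 3.5⁴)/(8 × 35.0³ × 1.9)
    = 1.03993e+07 / 651700 = 15.96 → 16 coils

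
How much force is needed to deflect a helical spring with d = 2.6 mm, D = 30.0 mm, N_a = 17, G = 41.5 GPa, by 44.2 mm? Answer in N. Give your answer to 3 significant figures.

k = Gd⁴/(8D³N_a) = (41.5×10³)(2.6⁴)/(8·30.0³·17) = 0.51646 N/mm
F = k·δ = 0.51646 × 44.2 = 22.828 N

22.8 N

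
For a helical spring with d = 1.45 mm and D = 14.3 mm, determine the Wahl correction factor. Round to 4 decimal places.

C = D/d = 14.3/1.45 = 9.8621
K_W = (4C−1)/(4C−4) + 0.615/C = 38.448/35.448 + 0.0624 = 1.1470

1.1470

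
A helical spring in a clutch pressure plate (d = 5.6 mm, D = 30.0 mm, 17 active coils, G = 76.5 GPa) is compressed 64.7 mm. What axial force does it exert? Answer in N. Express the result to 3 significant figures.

1330 N

k = Gd⁴/(8D³N_a) = (76.5×10³)(5.6⁴)/(8·30.0³·17) = 20.489 N/mm
F = k·δ = 20.489 × 64.7 = 1325.6 N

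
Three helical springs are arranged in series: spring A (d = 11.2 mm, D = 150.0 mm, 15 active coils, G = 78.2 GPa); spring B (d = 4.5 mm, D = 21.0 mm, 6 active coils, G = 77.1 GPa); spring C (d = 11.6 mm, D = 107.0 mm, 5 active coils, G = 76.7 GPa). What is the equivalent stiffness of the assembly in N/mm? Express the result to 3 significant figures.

k_A = Gd⁴/(8D³N_a) = (78.2×10³)(11.2⁴)/(8·150.0³·15) = 3.0383 N/mm
k_B = Gd⁴/(8D³N_a) = (77.1×10³)(4.5⁴)/(8·21.0³·6) = 71.122 N/mm
k_C = Gd⁴/(8D³N_a) = (76.7×10³)(11.6⁴)/(8·107.0³·5) = 28.341 N/mm
Series: 1/k_eq = 1/3.0383 + 1/71.122 + 1/28.341 = 0.37848; k_eq = 2.6421 N/mm

2.64 N/mm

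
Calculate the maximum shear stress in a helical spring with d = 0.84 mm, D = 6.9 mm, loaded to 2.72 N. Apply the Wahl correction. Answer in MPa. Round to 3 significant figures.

95.1 MPa

Spring index C = D/d = 6.9/0.84 = 8.2143
K_W = (4C−1)/(4C−4) + 0.615/C = 31.857/28.857 + 0.0749 = 1.1788
τ₀ = 8FD/(πd³) = 8·2.72·6.9/(π·0.84³) = 150.144/1.862 = 80.634 MPa
τ_max = K·τ₀ = 1.1788 × 80.634 = 95.054 MPa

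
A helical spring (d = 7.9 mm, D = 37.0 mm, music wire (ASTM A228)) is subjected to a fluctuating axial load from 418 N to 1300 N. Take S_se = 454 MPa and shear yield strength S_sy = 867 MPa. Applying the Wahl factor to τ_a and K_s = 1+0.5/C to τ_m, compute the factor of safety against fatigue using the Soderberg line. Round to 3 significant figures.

C = D/d = 37.0/7.9 = 4.6835; K_W = (4C−1)/(4C−4)+0.615/C = 1.3349; K_s = 1+0.5/C = 1.1068
F_a = (F_max−F_min)/2 = 441 N; F_m = (F_max+F_min)/2 = 859 N
τ_a = K_W·8F_aD/(πd³) = 1.3349 × 84.275 = 112.5 MPa
τ_m = K_s·8F_mD/(πd³) = 1.1068 × 164.15 = 181.68 MPa
Soderberg: 1/n_f = τ_a/S_se + τ_m/S_sy = 112.5/454 + 181.68/867 = 0.24780 + 0.20955 = 0.45735
n_f = 1/0.45735 = 2.187

2.19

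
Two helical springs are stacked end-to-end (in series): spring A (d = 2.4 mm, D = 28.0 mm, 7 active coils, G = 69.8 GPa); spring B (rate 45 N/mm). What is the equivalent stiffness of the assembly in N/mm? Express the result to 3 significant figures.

1.81 N/mm

k_A = Gd⁴/(8D³N_a) = (69.8×10³)(2.4⁴)/(8·28.0³·7) = 1.8838 N/mm
Series: 1/k_eq = 1/1.8838 + 1/45 = 0.55306; k_eq = 1.8081 N/mm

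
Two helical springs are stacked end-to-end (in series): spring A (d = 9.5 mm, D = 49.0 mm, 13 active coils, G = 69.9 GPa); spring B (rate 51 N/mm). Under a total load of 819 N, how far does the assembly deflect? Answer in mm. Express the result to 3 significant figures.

33.7 mm

k_A = Gd⁴/(8D³N_a) = (69.9×10³)(9.5⁴)/(8·49.0³·13) = 46.532 N/mm
Series: 1/k_eq = 1/46.532 + 1/51 = 0.041099; k_eq = 24.332 N/mm
δ = F/k_eq = 819/24.332 = 33.66 mm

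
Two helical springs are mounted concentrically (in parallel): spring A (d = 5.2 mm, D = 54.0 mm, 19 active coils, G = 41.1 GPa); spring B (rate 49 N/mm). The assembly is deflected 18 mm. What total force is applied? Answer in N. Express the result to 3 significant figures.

k_A = Gd⁴/(8D³N_a) = (41.1×10³)(5.2⁴)/(8·54.0³·19) = 1.2555 N/mm
Parallel: k_eq = 1.2555 + 49 = 50.256 N/mm
F = k_eq·δ = 50.256·18 = 904.6 N

905 N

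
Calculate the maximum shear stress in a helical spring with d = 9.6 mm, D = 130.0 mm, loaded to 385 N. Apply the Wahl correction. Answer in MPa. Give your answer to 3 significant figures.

159 MPa

Spring index C = D/d = 130.0/9.6 = 13.5417
K_W = (4C−1)/(4C−4) + 0.615/C = 53.167/50.167 + 0.0454 = 1.1052
τ₀ = 8FD/(πd³) = 8·385·130.0/(π·9.6³) = 400400/2779.5 = 144.06 MPa
τ_max = K·τ₀ = 1.1052 × 144.06 = 159.21 MPa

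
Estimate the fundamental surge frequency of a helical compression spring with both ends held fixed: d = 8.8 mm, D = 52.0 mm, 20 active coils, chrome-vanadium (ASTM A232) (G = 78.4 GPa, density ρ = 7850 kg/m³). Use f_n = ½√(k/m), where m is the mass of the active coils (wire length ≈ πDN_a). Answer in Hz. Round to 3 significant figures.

k = Gd⁴/(8D³N_a) = (78.4×10³)(8.8⁴)/(8·52.0³·20) = 20.899 N/mm = 20899 N/m
Wire length L = πDN_a = π·52.0·20 = 3267.3 mm
m = ρ·(πd²/4)·L = 7850 × 60.821×10⁻⁶ m² × 3.2673 m = 1.5599 kg
f_n = ½√(k/m) = 0.5·√(20899/1.5599) = 0.5·√(13397) = 57.873 Hz

57.9 Hz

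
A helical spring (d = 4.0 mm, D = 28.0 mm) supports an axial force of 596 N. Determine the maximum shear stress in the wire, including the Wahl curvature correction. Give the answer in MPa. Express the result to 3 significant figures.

Spring index C = D/d = 28.0/4.0 = 7.0000
K_W = (4C−1)/(4C−4) + 0.615/C = 27.000/24.000 + 0.0879 = 1.2129
τ₀ = 8FD/(πd³) = 8·596·28.0/(π·4.0³) = 133504/201.06 = 663.99 MPa
τ_max = K·τ₀ = 1.2129 × 663.99 = 805.33 MPa

805 MPa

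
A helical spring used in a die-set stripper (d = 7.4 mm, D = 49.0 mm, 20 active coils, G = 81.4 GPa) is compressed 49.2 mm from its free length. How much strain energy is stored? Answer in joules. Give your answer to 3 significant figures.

k = Gd⁴/(8D³N_a) = (81.4×10³)(7.4⁴)/(8·49.0³·20) = 12.967 N/mm
U = ½kδ² = 0.5 × 12.967 × 49.2² = 15694 N·mm = 15.694 J

15.7 J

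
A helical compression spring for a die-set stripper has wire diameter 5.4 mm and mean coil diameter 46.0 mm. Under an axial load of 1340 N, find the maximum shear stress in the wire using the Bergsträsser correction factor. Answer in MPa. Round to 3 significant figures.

Spring index C = D/d = 46.0/5.4 = 8.5185
K_B = (4C+2)/(4C−3) = 36.074/31.074 = 1.1609
τ₀ = 8FD/(πd³) = 8·1340·46.0/(π·5.4³) = 493120/494.69 = 996.83 MPa
τ_max = K·τ₀ = 1.1609 × 996.83 = 1157.2 MPa

1160 MPa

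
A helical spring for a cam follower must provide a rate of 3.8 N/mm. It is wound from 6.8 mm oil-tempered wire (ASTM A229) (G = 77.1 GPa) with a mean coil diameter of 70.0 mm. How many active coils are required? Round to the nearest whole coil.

N_a = Gd⁴/(8D³k) = (77.1×10³ × 6.8⁴)/(8 × 70.0³ × 3.8)
    = 1.6485e+08 / 1.04272e+07 = 15.81 → 16 coils

16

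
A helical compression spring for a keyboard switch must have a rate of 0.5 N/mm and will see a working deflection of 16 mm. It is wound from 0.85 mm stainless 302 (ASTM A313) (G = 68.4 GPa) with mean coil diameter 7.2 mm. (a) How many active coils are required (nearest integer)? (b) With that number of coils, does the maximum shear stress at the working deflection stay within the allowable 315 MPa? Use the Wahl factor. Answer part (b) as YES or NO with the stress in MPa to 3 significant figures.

(a) 24 coils; (b) YES, τ_max = 279 MPa

N_a = Gd⁴/(8D³k) = (68.4×10³)(0.85⁴)/(8·7.2³·0.5) = 23.92 → N_a = 24
Actual rate k = Gd⁴/(8D³·24) = 0.49823 N/mm
Working load F = kδ = 0.49823·16 = 7.9717 N
C = 7.2/0.85 = 8.4706; K_W = (4C−1)/(4C−4)+0.615/C = 1.1730
τ_max = K_W·8FD/(πd³) = 1.1730·238 = 279.17 MPa
τ_max ≤ 315 MPa → acceptable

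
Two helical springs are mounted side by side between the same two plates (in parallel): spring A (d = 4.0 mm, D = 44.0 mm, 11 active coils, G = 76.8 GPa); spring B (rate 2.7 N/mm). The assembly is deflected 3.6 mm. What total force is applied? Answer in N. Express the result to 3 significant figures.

k_A = Gd⁴/(8D³N_a) = (76.8×10³)(4.0⁴)/(8·44.0³·11) = 2.6228 N/mm
Parallel: k_eq = 2.6228 + 2.7 = 5.3228 N/mm
F = k_eq·δ = 5.3228·3.6 = 19.162 N

19.2 N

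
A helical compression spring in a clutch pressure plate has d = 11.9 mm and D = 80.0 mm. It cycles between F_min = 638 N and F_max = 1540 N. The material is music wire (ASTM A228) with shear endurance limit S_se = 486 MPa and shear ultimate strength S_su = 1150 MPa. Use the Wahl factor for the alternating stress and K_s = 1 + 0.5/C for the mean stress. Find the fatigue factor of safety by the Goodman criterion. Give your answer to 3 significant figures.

3.84

C = D/d = 80.0/11.9 = 6.7227; K_W = (4C−1)/(4C−4)+0.615/C = 1.2225; K_s = 1+0.5/C = 1.0744
F_a = (F_max−F_min)/2 = 451 N; F_m = (F_max+F_min)/2 = 1089 N
τ_a = K_W·8F_aD/(πd³) = 1.2225 × 54.521 = 66.654 MPa
τ_m = K_s·8F_mD/(πd³) = 1.0744 × 131.65 = 141.44 MPa
Goodman: 1/n_f = τ_a/S_se + τ_m/S_su = 66.654/486 + 141.44/1150 = 0.13715 + 0.12299 = 0.26014
n_f = 1/0.26014 = 3.844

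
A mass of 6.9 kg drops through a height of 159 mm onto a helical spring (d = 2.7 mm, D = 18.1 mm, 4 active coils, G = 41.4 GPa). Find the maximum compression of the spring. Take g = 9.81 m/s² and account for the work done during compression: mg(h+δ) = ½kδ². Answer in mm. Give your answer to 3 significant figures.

k = Gd⁴/(8D³N_a) = (41.4×10³)(2.7⁴)/(8·18.1³·4) = 11.595 N/mm
W = mg = 6.9 × 9.81 = 67.689 N
½kδ² − Wδ − Wh = 0 → δ = (W + √(W² + 2kWh))/k
δ = (67.689 + √(4581.8 + 249583))/11.595 = (67.689 + 504.15)/11.595 = 49.318 mm

49.3 mm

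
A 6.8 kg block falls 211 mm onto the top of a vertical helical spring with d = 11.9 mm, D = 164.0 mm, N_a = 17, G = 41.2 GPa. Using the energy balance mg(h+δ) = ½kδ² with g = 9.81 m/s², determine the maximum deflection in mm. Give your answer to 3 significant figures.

199 mm

k = Gd⁴/(8D³N_a) = (41.2×10³)(11.9⁴)/(8·164.0³·17) = 1.3773 N/mm
W = mg = 6.8 × 9.81 = 66.708 N
½kδ² − Wδ − Wh = 0 → δ = (W + √(W² + 2kWh))/k
δ = (66.708 + √(4450 + 38770.8))/1.3773 = (66.708 + 207.9)/1.3773 = 199.38 mm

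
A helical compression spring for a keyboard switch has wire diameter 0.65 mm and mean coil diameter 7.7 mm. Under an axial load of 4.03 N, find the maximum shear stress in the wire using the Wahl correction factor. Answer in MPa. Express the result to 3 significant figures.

323 MPa

Spring index C = D/d = 7.7/0.65 = 11.8462
K_W = (4C−1)/(4C−4) + 0.615/C = 46.385/43.385 + 0.0519 = 1.1211
τ₀ = 8FD/(πd³) = 8·4.03·7.7/(π·0.65³) = 248.248/0.86276 = 287.74 MPa
τ_max = K·τ₀ = 1.1211 × 287.74 = 322.57 MPa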